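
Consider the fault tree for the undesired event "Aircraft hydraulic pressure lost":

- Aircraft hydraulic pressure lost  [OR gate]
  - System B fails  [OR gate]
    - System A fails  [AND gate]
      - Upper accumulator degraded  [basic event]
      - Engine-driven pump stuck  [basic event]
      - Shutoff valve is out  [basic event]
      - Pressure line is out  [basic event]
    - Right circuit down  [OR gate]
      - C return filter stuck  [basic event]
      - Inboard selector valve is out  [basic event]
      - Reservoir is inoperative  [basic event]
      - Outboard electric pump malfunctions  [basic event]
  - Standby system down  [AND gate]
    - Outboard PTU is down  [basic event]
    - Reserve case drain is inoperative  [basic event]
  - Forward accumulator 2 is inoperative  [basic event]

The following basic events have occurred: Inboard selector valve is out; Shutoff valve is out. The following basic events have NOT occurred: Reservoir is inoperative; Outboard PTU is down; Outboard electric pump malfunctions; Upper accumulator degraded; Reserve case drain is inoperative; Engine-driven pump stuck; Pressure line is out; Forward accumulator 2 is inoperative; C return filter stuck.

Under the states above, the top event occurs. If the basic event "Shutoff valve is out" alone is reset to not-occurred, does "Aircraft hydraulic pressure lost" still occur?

Counterfactual: set "Shutoff valve is out" to not occurred.
System A fails [AND]: Upper accumulator degraded=not, Engine-driven pump stuck=not, Shutoff valve is out=not, Pressure line is out=not → not all inputs occur → does not occur.
Right circuit down [OR]: C return filter stuck=not, Inboard selector valve is out=occurs, Reservoir is inoperative=not, Outboard electric pump malfunctions=not → at least one input occurs → occurs.
System B fails [OR]: System A fails=not, Right circuit down=occurs → at least one input occurs → occurs.
Standby system down [AND]: Outboard PTU is down=not, Reserve case drain is inoperative=not → not all inputs occur → does not occur.
Aircraft hydraulic pressure lost [OR]: System B fails=occurs, Standby system down=not, Forward accumulator 2 is inoperative=not → at least one input occurs → occurs.

Yes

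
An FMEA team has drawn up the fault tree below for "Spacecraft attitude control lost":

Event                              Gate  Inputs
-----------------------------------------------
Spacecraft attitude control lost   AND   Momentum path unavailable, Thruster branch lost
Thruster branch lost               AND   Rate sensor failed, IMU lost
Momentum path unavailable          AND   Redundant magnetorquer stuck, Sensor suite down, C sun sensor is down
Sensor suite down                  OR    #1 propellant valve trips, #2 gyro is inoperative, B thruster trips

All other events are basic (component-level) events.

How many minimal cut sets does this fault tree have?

Sensor suite down [OR]: union of children's cut sets → 3 cut set(s).
Momentum path unavailable [AND]: one cut set from each child combined → 1 × 3 × 1 = 3 cut set(s).
Thruster branch lost [AND]: one cut set from each child combined → 1 × 1 = 1 cut set(s).
Spacecraft attitude control lost [AND]: one cut set from each child combined → 3 × 1 = 3 cut set(s).
Minimal cut sets: {#1 propellant valve trips, C sun sensor is down, IMU lost, Rate sensor failed, Redundant magnetorquer stuck}; {#2 gyro is inoperative, C sun sensor is down, IMU lost, Rate sensor failed, Redundant magnetorquer stuck}; {B thruster trips, C sun sensor is down, IMU lost, Rate sensor failed, Redundant magnetorquer stuck}.

3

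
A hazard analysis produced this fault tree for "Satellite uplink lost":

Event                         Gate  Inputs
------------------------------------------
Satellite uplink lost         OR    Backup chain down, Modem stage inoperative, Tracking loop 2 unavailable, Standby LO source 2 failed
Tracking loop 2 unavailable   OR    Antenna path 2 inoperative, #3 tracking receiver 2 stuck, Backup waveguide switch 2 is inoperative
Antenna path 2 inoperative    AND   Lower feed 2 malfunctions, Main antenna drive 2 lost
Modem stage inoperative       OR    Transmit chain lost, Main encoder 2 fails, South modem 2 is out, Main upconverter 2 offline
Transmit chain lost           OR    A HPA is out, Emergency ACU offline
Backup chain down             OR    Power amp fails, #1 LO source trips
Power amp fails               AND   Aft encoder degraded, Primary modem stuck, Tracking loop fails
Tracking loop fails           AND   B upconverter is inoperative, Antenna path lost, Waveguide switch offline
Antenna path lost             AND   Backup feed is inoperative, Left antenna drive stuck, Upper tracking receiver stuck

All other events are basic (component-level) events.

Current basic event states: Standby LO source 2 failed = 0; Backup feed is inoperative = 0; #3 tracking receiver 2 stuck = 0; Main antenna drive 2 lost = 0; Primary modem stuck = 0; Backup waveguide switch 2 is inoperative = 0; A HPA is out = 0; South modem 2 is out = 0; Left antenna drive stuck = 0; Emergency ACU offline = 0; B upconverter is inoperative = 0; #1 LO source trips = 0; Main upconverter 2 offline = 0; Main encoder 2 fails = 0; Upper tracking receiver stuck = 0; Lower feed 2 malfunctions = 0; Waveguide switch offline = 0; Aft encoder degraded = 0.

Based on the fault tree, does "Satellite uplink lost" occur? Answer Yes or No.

No

Antenna path lost [AND]: Backup feed is inoperative=not, Left antenna drive stuck=not, Upper tracking receiver stuck=not → not all inputs occur → does not occur.
Tracking loop fails [AND]: B upconverter is inoperative=not, Antenna path lost=not, Waveguide switch offline=not → not all inputs occur → does not occur.
Power amp fails [AND]: Aft encoder degraded=not, Primary modem stuck=not, Tracking loop fails=not → not all inputs occur → does not occur.
Backup chain down [OR]: Power amp fails=not, #1 LO source trips=not → no input occurs → does not occur.
Transmit chain lost [OR]: A HPA is out=not, Emergency ACU offline=not → no input occurs → does not occur.
Modem stage inoperative [OR]: Transmit chain lost=not, Main encoder 2 fails=not, South modem 2 is out=not, Main upconverter 2 offline=not → no input occurs → does not occur.
Antenna path 2 inoperative [AND]: Lower feed 2 malfunctions=not, Main antenna drive 2 lost=not → not all inputs occur → does not occur.
Tracking loop 2 unavailable [OR]: Antenna path 2 inoperative=not, #3 tracking receiver 2 stuck=not, Backup waveguide switch 2 is inoperative=not → no input occurs → does not occur.
Satellite uplink lost [OR]: Backup chain down=not, Modem stage inoperative=not, Tracking loop 2 unavailable=not, Standby LO source 2 failed=not → no input occurs → does not occur.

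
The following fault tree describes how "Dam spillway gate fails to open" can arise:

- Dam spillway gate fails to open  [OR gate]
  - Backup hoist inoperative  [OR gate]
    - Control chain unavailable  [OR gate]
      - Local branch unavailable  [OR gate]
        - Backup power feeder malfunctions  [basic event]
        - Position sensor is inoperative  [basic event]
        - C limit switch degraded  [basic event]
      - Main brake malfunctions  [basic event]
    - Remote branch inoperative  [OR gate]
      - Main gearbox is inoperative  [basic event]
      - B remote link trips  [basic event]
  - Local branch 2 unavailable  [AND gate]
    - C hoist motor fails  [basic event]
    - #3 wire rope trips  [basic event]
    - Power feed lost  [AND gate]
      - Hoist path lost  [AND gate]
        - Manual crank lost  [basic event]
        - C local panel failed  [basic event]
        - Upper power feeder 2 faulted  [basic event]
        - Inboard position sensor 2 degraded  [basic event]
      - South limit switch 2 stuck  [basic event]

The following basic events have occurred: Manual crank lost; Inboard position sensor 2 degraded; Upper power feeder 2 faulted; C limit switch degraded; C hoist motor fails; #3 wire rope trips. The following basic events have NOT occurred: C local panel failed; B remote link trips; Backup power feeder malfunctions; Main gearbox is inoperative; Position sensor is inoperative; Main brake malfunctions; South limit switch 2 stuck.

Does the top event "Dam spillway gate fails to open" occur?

Local branch unavailable [OR]: Backup power feeder malfunctions=not, Position sensor is inoperative=not, C limit switch degraded=occurs → at least one input occurs → occurs.
Control chain unavailable [OR]: Local branch unavailable=occurs, Main brake malfunctions=not → at least one input occurs → occurs.
Remote branch inoperative [OR]: Main gearbox is inoperative=not, B remote link trips=not → no input occurs → does not occur.
Backup hoist inoperative [OR]: Control chain unavailable=occurs, Remote branch inoperative=not → at least one input occurs → occurs.
Hoist path lost [AND]: Manual crank lost=occurs, C local panel failed=not, Upper power feeder 2 faulted=occurs, Inboard position sensor 2 degraded=occurs → not all inputs occur → does not occur.
Power feed lost [AND]: Hoist path lost=not, South limit switch 2 stuck=not → not all inputs occur → does not occur.
Local branch 2 unavailable [AND]: C hoist motor fails=occurs, #3 wire rope trips=occurs, Power feed lost=not → not all inputs occur → does not occur.
Dam spillway gate fails to open [OR]: Backup hoist inoperative=occurs, Local branch 2 unavailable=not → at least one input occurs → occurs.

Yes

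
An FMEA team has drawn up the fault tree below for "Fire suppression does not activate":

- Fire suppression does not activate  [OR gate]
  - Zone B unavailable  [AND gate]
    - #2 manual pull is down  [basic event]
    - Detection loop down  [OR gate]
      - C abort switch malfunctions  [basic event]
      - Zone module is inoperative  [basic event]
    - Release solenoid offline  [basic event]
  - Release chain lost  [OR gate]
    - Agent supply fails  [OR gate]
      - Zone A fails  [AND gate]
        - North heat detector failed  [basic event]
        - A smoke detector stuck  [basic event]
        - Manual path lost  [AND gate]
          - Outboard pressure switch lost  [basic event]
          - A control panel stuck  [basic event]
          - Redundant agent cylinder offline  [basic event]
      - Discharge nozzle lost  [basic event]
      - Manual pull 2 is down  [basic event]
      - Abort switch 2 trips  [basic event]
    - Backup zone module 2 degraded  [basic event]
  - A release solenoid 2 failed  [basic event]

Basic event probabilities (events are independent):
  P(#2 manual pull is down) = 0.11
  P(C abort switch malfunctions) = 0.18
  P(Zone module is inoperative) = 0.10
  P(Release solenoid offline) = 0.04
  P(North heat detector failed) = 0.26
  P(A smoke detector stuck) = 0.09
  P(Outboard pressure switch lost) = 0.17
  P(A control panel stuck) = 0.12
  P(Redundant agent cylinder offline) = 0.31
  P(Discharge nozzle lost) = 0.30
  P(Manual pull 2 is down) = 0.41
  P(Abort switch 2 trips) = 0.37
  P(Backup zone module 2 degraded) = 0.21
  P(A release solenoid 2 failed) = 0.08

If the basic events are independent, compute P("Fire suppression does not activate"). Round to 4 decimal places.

0.8111

P(Detection loop down) [OR] = 1 − (1−0.18) × (1−0.10) = 0.262000
P(Zone B unavailable) [AND] = 0.11 × 0.262000 × 0.04 = 0.001153
P(Manual path lost) [AND] = 0.17 × 0.12 × 0.31 = 0.006324
P(Zone A fails) [AND] = 0.26 × 0.09 × 0.006324 = 0.000148
P(Agent supply fails) [OR] = 1 − (1−0.000148) × (1−0.30) × (1−0.41) × (1−0.37) = 0.739849
P(Release chain lost) [OR] = 1 − (1−0.739849) × (1−0.21) = 0.794481
P(Fire suppression does not activate) [OR] = 1 − (1−0.001153) × (1−0.794481) × (1−0.08) = 0.811141
Rounded to 4 decimal places: P(Fire suppression does not activate) ≈ 0.8111.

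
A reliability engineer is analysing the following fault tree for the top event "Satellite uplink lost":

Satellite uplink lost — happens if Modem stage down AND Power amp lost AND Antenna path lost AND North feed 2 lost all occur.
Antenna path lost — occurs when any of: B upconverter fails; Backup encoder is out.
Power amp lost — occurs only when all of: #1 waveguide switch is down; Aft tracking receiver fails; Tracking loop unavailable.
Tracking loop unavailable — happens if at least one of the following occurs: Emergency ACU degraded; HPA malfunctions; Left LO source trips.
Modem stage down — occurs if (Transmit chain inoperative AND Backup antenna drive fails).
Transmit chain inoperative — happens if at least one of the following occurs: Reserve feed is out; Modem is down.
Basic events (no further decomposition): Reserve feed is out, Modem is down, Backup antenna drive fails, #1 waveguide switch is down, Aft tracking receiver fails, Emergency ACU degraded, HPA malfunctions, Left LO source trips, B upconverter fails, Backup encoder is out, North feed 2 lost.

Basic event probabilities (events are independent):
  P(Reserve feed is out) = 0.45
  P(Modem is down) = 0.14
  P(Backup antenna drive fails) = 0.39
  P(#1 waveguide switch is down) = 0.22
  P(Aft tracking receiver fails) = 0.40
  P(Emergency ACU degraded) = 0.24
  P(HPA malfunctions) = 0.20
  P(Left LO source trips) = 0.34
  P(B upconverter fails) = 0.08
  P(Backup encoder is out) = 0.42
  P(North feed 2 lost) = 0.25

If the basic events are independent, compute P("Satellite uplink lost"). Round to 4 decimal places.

0.0013

P(Transmit chain inoperative) [OR] = 1 − (1−0.45) × (1−0.14) = 0.527000
P(Modem stage down) [AND] = 0.527000 × 0.39 = 0.205530
P(Tracking loop unavailable) [OR] = 1 − (1−0.24) × (1−0.20) × (1−0.34) = 0.598720
P(Power amp lost) [AND] = 0.22 × 0.40 × 0.598720 = 0.052687
P(Antenna path lost) [OR] = 1 − (1−0.08) × (1−0.42) = 0.466400
P(Satellite uplink lost) [AND] = 0.205530 × 0.052687 × 0.466400 × 0.25 = 0.001263
Rounded to 4 decimal places: P(Satellite uplink lost) ≈ 0.0013.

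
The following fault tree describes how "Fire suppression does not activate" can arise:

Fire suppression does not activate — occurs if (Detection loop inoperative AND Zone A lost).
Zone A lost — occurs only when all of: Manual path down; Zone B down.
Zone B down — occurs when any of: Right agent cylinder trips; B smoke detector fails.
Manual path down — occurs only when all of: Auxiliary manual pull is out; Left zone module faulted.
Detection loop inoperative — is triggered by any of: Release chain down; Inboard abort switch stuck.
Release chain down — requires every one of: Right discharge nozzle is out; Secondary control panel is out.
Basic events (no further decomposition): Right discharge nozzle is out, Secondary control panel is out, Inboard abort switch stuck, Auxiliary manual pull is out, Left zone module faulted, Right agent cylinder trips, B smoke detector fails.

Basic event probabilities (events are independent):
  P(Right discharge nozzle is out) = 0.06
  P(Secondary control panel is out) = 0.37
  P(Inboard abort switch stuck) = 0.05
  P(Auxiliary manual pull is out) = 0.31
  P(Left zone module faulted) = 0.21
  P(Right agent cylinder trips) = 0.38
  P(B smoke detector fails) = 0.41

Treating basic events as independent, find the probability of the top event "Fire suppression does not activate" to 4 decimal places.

0.0029

P(Release chain down) [AND] = 0.06 × 0.37 = 0.022200
P(Detection loop inoperative) [OR] = 1 − (1−0.022200) × (1−0.05) = 0.071090
P(Manual path down) [AND] = 0.31 × 0.21 = 0.065100
P(Zone B down) [OR] = 1 − (1−0.38) × (1−0.41) = 0.634200
P(Zone A lost) [AND] = 0.065100 × 0.634200 = 0.041286
P(Fire suppression does not activate) [AND] = 0.071090 × 0.041286 = 0.002935
Rounded to 4 decimal places: P(Fire suppression does not activate) ≈ 0.0029.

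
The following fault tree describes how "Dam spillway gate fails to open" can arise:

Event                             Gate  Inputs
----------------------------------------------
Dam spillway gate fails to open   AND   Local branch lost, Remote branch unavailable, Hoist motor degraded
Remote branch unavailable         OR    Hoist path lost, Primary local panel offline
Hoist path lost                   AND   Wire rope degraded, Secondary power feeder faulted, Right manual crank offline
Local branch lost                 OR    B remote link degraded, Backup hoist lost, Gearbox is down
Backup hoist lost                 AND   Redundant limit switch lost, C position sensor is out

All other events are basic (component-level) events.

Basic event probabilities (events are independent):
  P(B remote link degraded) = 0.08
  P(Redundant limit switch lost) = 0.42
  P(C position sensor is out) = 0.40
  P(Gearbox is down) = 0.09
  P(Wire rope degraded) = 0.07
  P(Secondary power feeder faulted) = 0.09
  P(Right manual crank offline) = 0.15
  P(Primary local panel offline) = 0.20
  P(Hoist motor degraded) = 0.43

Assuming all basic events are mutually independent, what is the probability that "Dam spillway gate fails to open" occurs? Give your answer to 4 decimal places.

P(Backup hoist lost) [AND] = 0.42 × 0.40 = 0.168000
P(Local branch lost) [OR] = 1 − (1−0.08) × (1−0.168000) × (1−0.09) = 0.303450
P(Hoist path lost) [AND] = 0.07 × 0.09 × 0.15 = 0.000945
P(Remote branch unavailable) [OR] = 1 − (1−0.000945) × (1−0.20) = 0.200756
P(Dam spillway gate fails to open) [AND] = 0.303450 × 0.200756 × 0.43 = 0.026195
Rounded to 4 decimal places: P(Dam spillway gate fails to open) ≈ 0.0262.

0.0262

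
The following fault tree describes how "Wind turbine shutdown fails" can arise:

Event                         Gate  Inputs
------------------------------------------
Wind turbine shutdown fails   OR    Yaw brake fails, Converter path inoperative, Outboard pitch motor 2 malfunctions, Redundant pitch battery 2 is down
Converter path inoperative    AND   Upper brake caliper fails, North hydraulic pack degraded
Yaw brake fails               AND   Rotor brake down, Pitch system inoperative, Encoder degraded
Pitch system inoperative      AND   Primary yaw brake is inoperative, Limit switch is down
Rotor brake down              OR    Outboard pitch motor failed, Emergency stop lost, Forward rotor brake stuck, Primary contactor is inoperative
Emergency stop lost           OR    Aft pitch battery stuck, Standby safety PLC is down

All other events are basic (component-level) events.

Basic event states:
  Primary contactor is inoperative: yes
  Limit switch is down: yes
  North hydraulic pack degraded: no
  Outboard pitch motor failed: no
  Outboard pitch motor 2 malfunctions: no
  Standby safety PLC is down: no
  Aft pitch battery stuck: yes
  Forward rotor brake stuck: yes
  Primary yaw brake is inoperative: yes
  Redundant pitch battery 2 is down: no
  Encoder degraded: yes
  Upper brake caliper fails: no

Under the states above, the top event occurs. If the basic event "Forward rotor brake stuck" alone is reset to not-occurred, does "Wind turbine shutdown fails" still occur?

Counterfactual: set "Forward rotor brake stuck" to not occurred.
Emergency stop lost [OR]: Aft pitch battery stuck=occurs, Standby safety PLC is down=not → at least one input occurs → occurs.
Rotor brake down [OR]: Outboard pitch motor failed=not, Emergency stop lost=occurs, Forward rotor brake stuck=not, Primary contactor is inoperative=occurs → at least one input occurs → occurs.
Pitch system inoperative [AND]: Primary yaw brake is inoperative=occurs, Limit switch is down=occurs → all inputs occur → occurs.
Yaw brake fails [AND]: Rotor brake down=occurs, Pitch system inoperative=occurs, Encoder degraded=occurs → all inputs occur → occurs.
Converter path inoperative [AND]: Upper brake caliper fails=not, North hydraulic pack degraded=not → not all inputs occur → does not occur.
Wind turbine shutdown fails [OR]: Yaw brake fails=occurs, Converter path inoperative=not, Outboard pitch motor 2 malfunctions=not, Redundant pitch battery 2 is down=not → at least one input occurs → occurs.

Yes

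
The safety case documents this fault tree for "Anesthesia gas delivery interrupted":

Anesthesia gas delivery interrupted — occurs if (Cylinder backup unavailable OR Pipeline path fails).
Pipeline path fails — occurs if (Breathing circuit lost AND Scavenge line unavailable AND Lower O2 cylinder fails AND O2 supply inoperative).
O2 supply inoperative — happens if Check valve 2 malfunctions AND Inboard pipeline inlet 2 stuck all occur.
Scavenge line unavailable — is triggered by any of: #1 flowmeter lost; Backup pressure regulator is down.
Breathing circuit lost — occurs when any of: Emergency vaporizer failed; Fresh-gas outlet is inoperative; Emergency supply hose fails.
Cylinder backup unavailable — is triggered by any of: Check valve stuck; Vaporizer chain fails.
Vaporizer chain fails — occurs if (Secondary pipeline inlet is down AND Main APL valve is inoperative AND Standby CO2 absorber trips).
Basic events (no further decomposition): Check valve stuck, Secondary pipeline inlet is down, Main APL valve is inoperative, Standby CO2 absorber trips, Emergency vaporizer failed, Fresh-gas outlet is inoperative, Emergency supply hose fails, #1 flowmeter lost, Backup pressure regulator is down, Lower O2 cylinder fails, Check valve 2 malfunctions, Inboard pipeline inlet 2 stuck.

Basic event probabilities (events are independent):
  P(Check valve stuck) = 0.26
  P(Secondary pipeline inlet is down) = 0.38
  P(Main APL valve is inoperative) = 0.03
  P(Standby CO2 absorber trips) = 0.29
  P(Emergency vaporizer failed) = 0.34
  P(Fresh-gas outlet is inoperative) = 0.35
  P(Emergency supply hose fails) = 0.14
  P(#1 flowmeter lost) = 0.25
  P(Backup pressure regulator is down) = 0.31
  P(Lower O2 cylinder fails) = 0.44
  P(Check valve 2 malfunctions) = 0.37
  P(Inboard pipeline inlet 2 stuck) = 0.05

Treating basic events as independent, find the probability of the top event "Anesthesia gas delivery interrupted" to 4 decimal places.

0.2643

P(Vaporizer chain fails) [AND] = 0.38 × 0.03 × 0.29 = 0.003306
P(Cylinder backup unavailable) [OR] = 1 − (1−0.26) × (1−0.003306) = 0.262446
P(Breathing circuit lost) [OR] = 1 − (1−0.34) × (1−0.35) × (1−0.14) = 0.631060
P(Scavenge line unavailable) [OR] = 1 − (1−0.25) × (1−0.31) = 0.482500
P(O2 supply inoperative) [AND] = 0.37 × 0.05 = 0.018500
P(Pipeline path fails) [AND] = 0.631060 × 0.482500 × 0.44 × 0.018500 = 0.002479
P(Anesthesia gas delivery interrupted) [OR] = 1 − (1−0.262446) × (1−0.002479) = 0.264274
Rounded to 4 decimal places: P(Anesthesia gas delivery interrupted) ≈ 0.2643.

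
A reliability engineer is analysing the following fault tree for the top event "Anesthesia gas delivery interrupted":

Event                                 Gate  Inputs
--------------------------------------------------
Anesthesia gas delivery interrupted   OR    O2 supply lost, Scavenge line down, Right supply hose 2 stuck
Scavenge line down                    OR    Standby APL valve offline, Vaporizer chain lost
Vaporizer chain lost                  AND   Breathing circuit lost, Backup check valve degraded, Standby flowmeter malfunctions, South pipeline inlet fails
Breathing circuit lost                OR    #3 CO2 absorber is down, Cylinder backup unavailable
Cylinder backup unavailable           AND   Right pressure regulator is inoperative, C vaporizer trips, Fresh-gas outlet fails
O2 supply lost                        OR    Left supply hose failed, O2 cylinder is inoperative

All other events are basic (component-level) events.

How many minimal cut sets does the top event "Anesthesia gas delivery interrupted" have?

6

O2 supply lost [OR]: union of children's cut sets → 2 cut set(s).
Cylinder backup unavailable [AND]: one cut set from each child combined → 1 × 1 × 1 = 1 cut set(s).
Breathing circuit lost [OR]: union of children's cut sets → 2 cut set(s).
Vaporizer chain lost [AND]: one cut set from each child combined → 2 × 1 × 1 × 1 = 2 cut set(s).
Scavenge line down [OR]: union of children's cut sets → 3 cut set(s).
Anesthesia gas delivery interrupted [OR]: union of children's cut sets → 6 cut set(s).
Minimal cut sets: {Left supply hose failed}; {O2 cylinder is inoperative}; {Standby APL valve offline}; {#3 CO2 absorber is down, Backup check valve degraded, South pipeline inlet fails, Standby flowmeter malfunctions}; {Backup check valve degraded, C vaporizer trips, Fresh-gas outlet fails, Right pressure regulator is inoperative, South pipeline inlet fails, Standby flowmeter malfunctions}; {Right supply hose 2 stuck}.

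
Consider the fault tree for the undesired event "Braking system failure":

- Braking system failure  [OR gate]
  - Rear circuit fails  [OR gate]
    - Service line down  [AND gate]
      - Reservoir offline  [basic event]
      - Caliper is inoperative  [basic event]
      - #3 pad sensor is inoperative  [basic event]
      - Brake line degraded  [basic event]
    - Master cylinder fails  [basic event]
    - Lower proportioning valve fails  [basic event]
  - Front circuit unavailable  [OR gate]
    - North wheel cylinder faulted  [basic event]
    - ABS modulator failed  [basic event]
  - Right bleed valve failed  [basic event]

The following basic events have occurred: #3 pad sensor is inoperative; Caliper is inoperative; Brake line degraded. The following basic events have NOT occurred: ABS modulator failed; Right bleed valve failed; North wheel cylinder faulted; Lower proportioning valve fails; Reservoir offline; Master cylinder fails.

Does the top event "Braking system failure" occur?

No

Service line down [AND]: Reservoir offline=not, Caliper is inoperative=occurs, #3 pad sensor is inoperative=occurs, Brake line degraded=occurs → not all inputs occur → does not occur.
Rear circuit fails [OR]: Service line down=not, Master cylinder fails=not, Lower proportioning valve fails=not → no input occurs → does not occur.
Front circuit unavailable [OR]: North wheel cylinder faulted=not, ABS modulator failed=not → no input occurs → does not occur.
Braking system failure [OR]: Rear circuit fails=not, Front circuit unavailable=not, Right bleed valve failed=not → no input occurs → does not occur.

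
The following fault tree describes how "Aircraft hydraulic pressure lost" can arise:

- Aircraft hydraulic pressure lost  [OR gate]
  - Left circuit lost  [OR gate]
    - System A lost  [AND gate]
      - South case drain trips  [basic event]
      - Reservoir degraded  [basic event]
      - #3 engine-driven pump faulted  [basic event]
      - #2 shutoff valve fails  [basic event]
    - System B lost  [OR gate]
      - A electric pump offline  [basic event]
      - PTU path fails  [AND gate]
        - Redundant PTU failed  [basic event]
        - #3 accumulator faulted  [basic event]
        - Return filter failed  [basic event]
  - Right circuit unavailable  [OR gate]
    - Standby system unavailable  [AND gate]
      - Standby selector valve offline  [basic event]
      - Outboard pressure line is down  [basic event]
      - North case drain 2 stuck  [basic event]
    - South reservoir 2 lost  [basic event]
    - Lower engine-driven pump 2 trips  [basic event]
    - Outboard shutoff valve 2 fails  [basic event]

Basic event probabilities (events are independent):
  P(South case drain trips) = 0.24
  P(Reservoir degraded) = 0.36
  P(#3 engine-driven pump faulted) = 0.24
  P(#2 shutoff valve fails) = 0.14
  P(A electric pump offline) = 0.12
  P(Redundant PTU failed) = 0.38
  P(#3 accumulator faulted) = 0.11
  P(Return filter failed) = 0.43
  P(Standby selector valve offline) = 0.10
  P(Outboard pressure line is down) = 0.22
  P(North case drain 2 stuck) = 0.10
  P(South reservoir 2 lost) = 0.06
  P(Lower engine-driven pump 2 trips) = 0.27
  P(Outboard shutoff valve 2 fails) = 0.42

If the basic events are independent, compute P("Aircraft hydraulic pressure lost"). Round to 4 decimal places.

0.6578

P(System A lost) [AND] = 0.24 × 0.36 × 0.24 × 0.14 = 0.002903
P(PTU path fails) [AND] = 0.38 × 0.11 × 0.43 = 0.017974
P(System B lost) [OR] = 1 − (1−0.12) × (1−0.017974) = 0.135817
P(Left circuit lost) [OR] = 1 − (1−0.002903) × (1−0.135817) = 0.138326
P(Standby system unavailable) [AND] = 0.10 × 0.22 × 0.10 = 0.002200
P(Right circuit unavailable) [OR] = 1 − (1−0.002200) × (1−0.06) × (1−0.27) × (1−0.42) = 0.602880
P(Aircraft hydraulic pressure lost) [OR] = 1 − (1−0.138326) × (1−0.602880) = 0.657812
Rounded to 4 decimal places: P(Aircraft hydraulic pressure lost) ≈ 0.6578.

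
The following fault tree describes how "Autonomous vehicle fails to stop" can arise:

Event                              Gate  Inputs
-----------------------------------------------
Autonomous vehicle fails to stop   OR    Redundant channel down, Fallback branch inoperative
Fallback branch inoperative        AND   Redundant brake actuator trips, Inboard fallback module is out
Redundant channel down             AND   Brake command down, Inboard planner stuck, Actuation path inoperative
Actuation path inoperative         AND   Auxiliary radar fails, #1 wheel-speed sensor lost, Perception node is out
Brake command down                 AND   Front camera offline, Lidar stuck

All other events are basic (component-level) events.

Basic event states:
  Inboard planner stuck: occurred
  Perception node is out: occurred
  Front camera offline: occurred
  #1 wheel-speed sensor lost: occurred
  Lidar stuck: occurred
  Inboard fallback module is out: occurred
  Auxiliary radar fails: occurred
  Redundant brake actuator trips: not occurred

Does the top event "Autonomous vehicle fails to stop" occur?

Brake command down [AND]: Front camera offline=occurs, Lidar stuck=occurs → all inputs occur → occurs.
Actuation path inoperative [AND]: Auxiliary radar fails=occurs, #1 wheel-speed sensor lost=occurs, Perception node is out=occurs → all inputs occur → occurs.
Redundant channel down [AND]: Brake command down=occurs, Inboard planner stuck=occurs, Actuation path inoperative=occurs → all inputs occur → occurs.
Fallback branch inoperative [AND]: Redundant brake actuator trips=not, Inboard fallback module is out=occurs → not all inputs occur → does not occur.
Autonomous vehicle fails to stop [OR]: Redundant channel down=occurs, Fallback branch inoperative=not → at least one input occurs → occurs.

Yes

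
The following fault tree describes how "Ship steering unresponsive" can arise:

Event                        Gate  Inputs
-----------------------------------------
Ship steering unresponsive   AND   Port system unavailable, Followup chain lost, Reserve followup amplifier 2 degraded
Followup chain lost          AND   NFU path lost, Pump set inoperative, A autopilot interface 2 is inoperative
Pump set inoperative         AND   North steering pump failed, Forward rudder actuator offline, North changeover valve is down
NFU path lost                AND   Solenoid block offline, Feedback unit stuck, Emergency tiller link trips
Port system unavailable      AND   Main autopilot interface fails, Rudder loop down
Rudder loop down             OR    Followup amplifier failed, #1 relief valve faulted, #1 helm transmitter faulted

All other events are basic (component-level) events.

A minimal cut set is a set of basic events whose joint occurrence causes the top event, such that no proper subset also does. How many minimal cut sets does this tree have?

3

Rudder loop down [OR]: union of children's cut sets → 3 cut set(s).
Port system unavailable [AND]: one cut set from each child combined → 1 × 3 = 3 cut set(s).
NFU path lost [AND]: one cut set from each child combined → 1 × 1 × 1 = 1 cut set(s).
Pump set inoperative [AND]: one cut set from each child combined → 1 × 1 × 1 = 1 cut set(s).
Followup chain lost [AND]: one cut set from each child combined → 1 × 1 × 1 = 1 cut set(s).
Ship steering unresponsive [AND]: one cut set from each child combined → 3 × 1 × 1 = 3 cut set(s).
Minimal cut sets: {A autopilot interface 2 is inoperative, Emergency tiller link trips, Feedback unit stuck, Followup amplifier failed, Forward rudder actuator offline, Main autopilot interface fails, North changeover valve is down, North steering pump failed, Reserve followup amplifier 2 degraded, Solenoid block offline}; {#1 relief valve faulted, A autopilot interface 2 is inoperative, Emergency tiller link trips, Feedback unit stuck, Forward rudder actuator offline, Main autopilot interface fails, North changeover valve is down, North steering pump failed, Reserve followup amplifier 2 degraded, Solenoid block offline}; {#1 helm transmitter faulted, A autopilot interface 2 is inoperative, Emergency tiller link trips, Feedback unit stuck, Forward rudder actuator offline, Main autopilot interface fails, North changeover valve is down, North steering pump failed, Reserve followup amplifier 2 degraded, Solenoid block offline}.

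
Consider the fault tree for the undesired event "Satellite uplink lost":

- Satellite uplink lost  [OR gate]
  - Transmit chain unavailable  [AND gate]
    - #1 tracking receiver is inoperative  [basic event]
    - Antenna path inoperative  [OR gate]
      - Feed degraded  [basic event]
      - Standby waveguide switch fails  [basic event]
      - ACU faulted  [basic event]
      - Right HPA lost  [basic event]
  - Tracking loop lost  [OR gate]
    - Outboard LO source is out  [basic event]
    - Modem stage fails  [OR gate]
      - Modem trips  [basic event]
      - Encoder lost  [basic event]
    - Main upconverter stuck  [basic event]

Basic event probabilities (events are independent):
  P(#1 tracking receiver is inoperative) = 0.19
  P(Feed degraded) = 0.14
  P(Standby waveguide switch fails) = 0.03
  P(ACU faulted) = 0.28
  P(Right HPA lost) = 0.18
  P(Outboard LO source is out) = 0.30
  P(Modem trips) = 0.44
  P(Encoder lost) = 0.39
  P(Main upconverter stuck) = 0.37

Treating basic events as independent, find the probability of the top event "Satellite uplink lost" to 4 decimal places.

P(Antenna path inoperative) [OR] = 1 − (1−0.14) × (1−0.03) × (1−0.28) × (1−0.18) = 0.507488
P(Transmit chain unavailable) [AND] = 0.19 × 0.507488 = 0.096423
P(Modem stage fails) [OR] = 1 − (1−0.44) × (1−0.39) = 0.658400
P(Tracking loop lost) [OR] = 1 − (1−0.30) × (1−0.658400) × (1−0.37) = 0.849354
P(Satellite uplink lost) [OR] = 1 − (1−0.096423) × (1−0.849354) = 0.863880
Rounded to 4 decimal places: P(Satellite uplink lost) ≈ 0.8639.

0.8639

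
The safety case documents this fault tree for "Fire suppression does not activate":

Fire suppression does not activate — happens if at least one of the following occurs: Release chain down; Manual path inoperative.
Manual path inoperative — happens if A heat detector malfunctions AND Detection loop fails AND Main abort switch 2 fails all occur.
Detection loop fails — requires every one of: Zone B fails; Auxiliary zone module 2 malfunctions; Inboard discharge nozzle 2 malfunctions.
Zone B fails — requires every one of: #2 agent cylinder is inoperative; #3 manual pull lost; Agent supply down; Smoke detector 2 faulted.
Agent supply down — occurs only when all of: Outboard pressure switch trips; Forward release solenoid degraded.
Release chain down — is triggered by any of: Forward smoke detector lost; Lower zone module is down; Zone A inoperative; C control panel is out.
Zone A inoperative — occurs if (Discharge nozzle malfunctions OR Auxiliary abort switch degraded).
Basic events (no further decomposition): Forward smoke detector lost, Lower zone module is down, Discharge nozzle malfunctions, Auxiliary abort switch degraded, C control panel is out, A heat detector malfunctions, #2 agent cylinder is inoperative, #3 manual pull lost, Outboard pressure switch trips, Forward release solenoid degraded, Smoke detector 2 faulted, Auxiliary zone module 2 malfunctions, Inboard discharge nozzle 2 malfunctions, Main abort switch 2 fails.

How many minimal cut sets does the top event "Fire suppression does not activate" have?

6

Zone A inoperative [OR]: union of children's cut sets → 2 cut set(s).
Release chain down [OR]: union of children's cut sets → 5 cut set(s).
Agent supply down [AND]: one cut set from each child combined → 1 × 1 = 1 cut set(s).
Zone B fails [AND]: one cut set from each child combined → 1 × 1 × 1 × 1 = 1 cut set(s).
Detection loop fails [AND]: one cut set from each child combined → 1 × 1 × 1 = 1 cut set(s).
Manual path inoperative [AND]: one cut set from each child combined → 1 × 1 × 1 = 1 cut set(s).
Fire suppression does not activate [OR]: union of children's cut sets → 6 cut set(s).
Minimal cut sets: {Forward smoke detector lost}; {Lower zone module is down}; {Discharge nozzle malfunctions}; {Auxiliary abort switch degraded}; {C control panel is out}; {#2 agent cylinder is inoperative, #3 manual pull lost, A heat detector malfunctions, Auxiliary zone module 2 malfunctions, Forward release solenoid degraded, Inboard discharge nozzle 2 malfunctions, Main abort switch 2 fails, Outboard pressure switch trips, Smoke detector 2 faulted}.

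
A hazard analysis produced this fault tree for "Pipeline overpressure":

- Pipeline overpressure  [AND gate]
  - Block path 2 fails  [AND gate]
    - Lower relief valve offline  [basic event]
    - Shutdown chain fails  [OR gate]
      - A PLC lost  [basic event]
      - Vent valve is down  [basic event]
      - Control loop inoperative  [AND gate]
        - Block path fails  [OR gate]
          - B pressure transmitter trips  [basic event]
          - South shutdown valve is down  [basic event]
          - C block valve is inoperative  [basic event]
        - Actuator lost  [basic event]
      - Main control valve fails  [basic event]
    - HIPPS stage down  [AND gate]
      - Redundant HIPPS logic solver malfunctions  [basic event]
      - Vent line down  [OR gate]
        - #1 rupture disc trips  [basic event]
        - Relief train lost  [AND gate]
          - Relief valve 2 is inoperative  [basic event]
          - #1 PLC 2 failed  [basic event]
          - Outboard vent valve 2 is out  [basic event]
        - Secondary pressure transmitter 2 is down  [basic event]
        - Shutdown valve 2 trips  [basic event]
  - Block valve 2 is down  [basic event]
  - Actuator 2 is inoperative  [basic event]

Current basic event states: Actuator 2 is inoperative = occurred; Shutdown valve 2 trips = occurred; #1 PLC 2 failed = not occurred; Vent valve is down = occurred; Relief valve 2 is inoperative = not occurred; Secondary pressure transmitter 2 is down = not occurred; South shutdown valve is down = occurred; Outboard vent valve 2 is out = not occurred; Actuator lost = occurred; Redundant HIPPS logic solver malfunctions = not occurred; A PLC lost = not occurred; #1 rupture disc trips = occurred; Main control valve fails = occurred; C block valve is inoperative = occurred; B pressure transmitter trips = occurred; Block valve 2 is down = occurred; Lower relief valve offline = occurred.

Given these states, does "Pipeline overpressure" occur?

No

Block path fails [OR]: B pressure transmitter trips=occurs, South shutdown valve is down=occurs, C block valve is inoperative=occurs → at least one input occurs → occurs.
Control loop inoperative [AND]: Block path fails=occurs, Actuator lost=occurs → all inputs occur → occurs.
Shutdown chain fails [OR]: A PLC lost=not, Vent valve is down=occurs, Control loop inoperative=occurs, Main control valve fails=occurs → at least one input occurs → occurs.
Relief train lost [AND]: Relief valve 2 is inoperative=not, #1 PLC 2 failed=not, Outboard vent valve 2 is out=not → not all inputs occur → does not occur.
Vent line down [OR]: #1 rupture disc trips=occurs, Relief train lost=not, Secondary pressure transmitter 2 is down=not, Shutdown valve 2 trips=occurs → at least one input occurs → occurs.
HIPPS stage down [AND]: Redundant HIPPS logic solver malfunctions=not, Vent line down=occurs → not all inputs occur → does not occur.
Block path 2 fails [AND]: Lower relief valve offline=occurs, Shutdown chain fails=occurs, HIPPS stage down=not → not all inputs occur → does not occur.
Pipeline overpressure [AND]: Block path 2 fails=not, Block valve 2 is down=occurs, Actuator 2 is inoperative=occurs → not all inputs occur → does not occur.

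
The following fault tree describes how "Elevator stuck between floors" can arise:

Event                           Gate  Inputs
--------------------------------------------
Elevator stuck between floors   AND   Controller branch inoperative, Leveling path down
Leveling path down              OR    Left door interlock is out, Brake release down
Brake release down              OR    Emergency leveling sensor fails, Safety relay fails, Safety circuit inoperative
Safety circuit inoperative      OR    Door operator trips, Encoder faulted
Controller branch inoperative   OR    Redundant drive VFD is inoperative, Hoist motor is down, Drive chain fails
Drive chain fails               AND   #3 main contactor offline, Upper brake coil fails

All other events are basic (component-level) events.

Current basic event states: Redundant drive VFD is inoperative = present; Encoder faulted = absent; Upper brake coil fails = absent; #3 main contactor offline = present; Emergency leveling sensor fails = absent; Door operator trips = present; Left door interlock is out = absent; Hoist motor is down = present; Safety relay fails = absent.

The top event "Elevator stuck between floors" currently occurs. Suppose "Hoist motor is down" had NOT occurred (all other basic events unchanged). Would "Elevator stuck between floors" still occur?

Yes

Counterfactual: set "Hoist motor is down" to not occurred.
Drive chain fails [AND]: #3 main contactor offline=occurs, Upper brake coil fails=not → not all inputs occur → does not occur.
Controller branch inoperative [OR]: Redundant drive VFD is inoperative=occurs, Hoist motor is down=not, Drive chain fails=not → at least one input occurs → occurs.
Safety circuit inoperative [OR]: Door operator trips=occurs, Encoder faulted=not → at least one input occurs → occurs.
Brake release down [OR]: Emergency leveling sensor fails=not, Safety relay fails=not, Safety circuit inoperative=occurs → at least one input occurs → occurs.
Leveling path down [OR]: Left door interlock is out=not, Brake release down=occurs → at least one input occurs → occurs.
Elevator stuck between floors [AND]: Controller branch inoperative=occurs, Leveling path down=occurs → all inputs occur → occurs.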